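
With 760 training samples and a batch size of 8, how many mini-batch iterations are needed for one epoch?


Iterations per epoch = dataset_size / batch_size
= 760 / 8
= 95

95


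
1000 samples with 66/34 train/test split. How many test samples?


Train samples = 1000 * 66% = 660
Test samples = 1000 - 660
= 340

340


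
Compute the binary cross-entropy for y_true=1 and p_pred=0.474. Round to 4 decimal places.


For y=1: Loss = -log(p)
= -log(0.474)
= -(-0.7465)
= 0.7465

0.7465


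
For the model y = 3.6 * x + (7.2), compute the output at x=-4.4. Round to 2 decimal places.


y = 3.6 * -4.4 + (7.2)
= -15.84 + (7.2)
= -8.64

-8.64


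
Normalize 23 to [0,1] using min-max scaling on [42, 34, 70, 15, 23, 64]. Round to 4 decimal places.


Min = 15, Max = 70
Range = 70 - 15 = 55
Scaled = (x - min) / (max - min)
= (23 - 15) / 55
= 8 / 55
= 0.1455

0.1455


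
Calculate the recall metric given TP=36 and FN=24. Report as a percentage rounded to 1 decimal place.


Recall = TP / (TP + FN) * 100
= 36 / (36 + 24)
= 36 / 60
= 0.6
= 60.0%

60.0


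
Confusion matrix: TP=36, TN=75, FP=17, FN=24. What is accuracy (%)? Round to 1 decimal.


Accuracy = (TP + TN) / (TP + TN + FP + FN) * 100
= (36 + 75) / (36 + 75 + 17 + 24)
= 111 / 152
= 0.7303
= 73.0%

73.0


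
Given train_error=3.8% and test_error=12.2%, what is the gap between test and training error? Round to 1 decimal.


Generalization gap = test_error - train_error
= 12.2 - 3.8
= 8.4%
A moderate gap.

8.4


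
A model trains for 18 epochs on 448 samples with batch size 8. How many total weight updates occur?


Iterations per epoch = 448 / 8 = 56
Total updates = iterations_per_epoch * epochs
= 56 * 18
= 1008

1008


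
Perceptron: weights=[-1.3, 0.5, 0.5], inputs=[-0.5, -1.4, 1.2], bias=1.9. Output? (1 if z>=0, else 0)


z = w . x + b
= -1.3*-0.5 + 0.5*-1.4 + 0.5*1.2 + 1.9
= 0.65 + -0.7 + 0.6 + 1.9
= 0.55 + 1.9
= 2.45
Since z = 2.45 >= 0, output = 1

1


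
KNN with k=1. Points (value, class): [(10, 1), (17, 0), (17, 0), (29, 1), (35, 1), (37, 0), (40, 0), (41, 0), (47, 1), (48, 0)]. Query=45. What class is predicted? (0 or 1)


Distances from query 45:
Point 47 (class 1): distance = 2
K=1 nearest neighbors: classes = [1]
Votes for class 1: 1 / 1
Majority vote => class 1

1


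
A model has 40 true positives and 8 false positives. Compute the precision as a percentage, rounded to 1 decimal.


Precision = TP / (TP + FP) * 100
= 40 / (40 + 8)
= 40 / 48
= 0.8333
= 83.3%

83.3


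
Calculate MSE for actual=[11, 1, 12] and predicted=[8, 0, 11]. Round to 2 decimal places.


Differences: [3, 1, 1]
Squared errors: [9, 1, 1]
Sum of squared errors = 11
MSE = 11 / 3 = 3.67

3.67


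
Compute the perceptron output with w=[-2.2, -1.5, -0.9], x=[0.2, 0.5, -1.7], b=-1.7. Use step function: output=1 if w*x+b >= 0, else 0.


z = w . x + b
= -2.2*0.2 + -1.5*0.5 + -0.9*-1.7 + -1.7
= -0.44 + -0.75 + 1.53 + -1.7
= 0.34 + -1.7
= -1.36
Since z = -1.36 < 0, output = 0

0


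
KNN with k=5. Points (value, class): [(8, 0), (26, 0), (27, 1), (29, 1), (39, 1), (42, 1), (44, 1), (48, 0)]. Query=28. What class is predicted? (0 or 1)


Distances from query 28:
Point 27 (class 1): distance = 1
Point 29 (class 1): distance = 1
Point 26 (class 0): distance = 2
Point 39 (class 1): distance = 11
Point 42 (class 1): distance = 14
K=5 nearest neighbors: classes = [1, 1, 0, 1, 1]
Votes for class 1: 4 / 5
Majority vote => class 1

1


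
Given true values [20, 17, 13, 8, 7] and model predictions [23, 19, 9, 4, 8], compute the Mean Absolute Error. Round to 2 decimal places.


Absolute errors: [3, 2, 4, 4, 1]
Sum of absolute errors = 14
MAE = 14 / 5 = 2.80

2.80


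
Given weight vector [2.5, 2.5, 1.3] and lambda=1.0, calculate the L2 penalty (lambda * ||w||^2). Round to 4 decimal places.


Squaring each weight:
2.5^2 = 6.25
2.5^2 = 6.25
1.3^2 = 1.69
Sum of squares = 14.19
Penalty = 1.0 * 14.19 = 14.1900

14.1900


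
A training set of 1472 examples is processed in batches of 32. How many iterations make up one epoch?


Iterations per epoch = dataset_size / batch_size
= 1472 / 32
= 46

46


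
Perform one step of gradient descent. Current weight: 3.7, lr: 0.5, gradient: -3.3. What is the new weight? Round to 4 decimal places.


w_new = w_old - lr * gradient
= 3.7 - 0.5 * -3.3
= 3.7 - (-1.65)
= 5.3500

5.3500


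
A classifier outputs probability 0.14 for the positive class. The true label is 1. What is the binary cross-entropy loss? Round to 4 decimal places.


For y=1: Loss = -log(p)
= -log(0.14)
= -(-1.9661)
= 1.9661

1.9661


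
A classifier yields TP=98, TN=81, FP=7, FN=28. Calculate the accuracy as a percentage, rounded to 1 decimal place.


Accuracy = (TP + TN) / (TP + TN + FP + FN) * 100
= (98 + 81) / (98 + 81 + 7 + 28)
= 179 / 214
= 0.8364
= 83.6%

83.6


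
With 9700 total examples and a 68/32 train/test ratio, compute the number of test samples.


Train samples = 9700 * 68% = 6596
Test samples = 9700 - 6596
= 3104

3104


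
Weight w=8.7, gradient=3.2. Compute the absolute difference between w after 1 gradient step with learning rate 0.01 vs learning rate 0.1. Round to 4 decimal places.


With lr=0.01: w_new = 8.7 - 0.01 * 3.2 = 8.668
With lr=0.1: w_new = 8.7 - 0.1 * 3.2 = 8.38
Absolute difference = |8.668 - 8.38|
= 0.2880

0.2880


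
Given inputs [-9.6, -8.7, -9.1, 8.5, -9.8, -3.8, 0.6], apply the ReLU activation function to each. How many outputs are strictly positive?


ReLU(x) = max(0, x) for each element:
ReLU(-9.6) = 0
ReLU(-8.7) = 0
ReLU(-9.1) = 0
ReLU(8.5) = 8.5
ReLU(-9.8) = 0
ReLU(-3.8) = 0
ReLU(0.6) = 0.6
Active neurons (>0): 2

2


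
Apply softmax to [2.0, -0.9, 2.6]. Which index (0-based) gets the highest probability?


Softmax is a monotonic transformation, so it preserves the argmax.
We need to find the index of the maximum logit.
Index 0: 2.0
Index 1: -0.9
Index 2: 2.6
Maximum logit = 2.6 at index 2

2


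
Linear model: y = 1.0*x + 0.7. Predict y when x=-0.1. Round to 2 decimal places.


y = 1.0 * -0.1 + (0.7)
= -0.1 + (0.7)
= 0.60

0.60


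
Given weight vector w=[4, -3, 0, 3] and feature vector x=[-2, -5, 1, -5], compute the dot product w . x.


Element-wise products:
4 * -2 = -8
-3 * -5 = 15
0 * 1 = 0
3 * -5 = -15
Sum = -8 + 15 + 0 + -15
= -8

-8


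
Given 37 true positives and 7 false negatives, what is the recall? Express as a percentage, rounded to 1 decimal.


Recall = TP / (TP + FN) * 100
= 37 / (37 + 7)
= 37 / 44
= 0.8409
= 84.1%

84.1


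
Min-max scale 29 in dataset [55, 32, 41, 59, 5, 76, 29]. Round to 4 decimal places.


Min = 5, Max = 76
Range = 76 - 5 = 71
Scaled = (x - min) / (max - min)
= (29 - 5) / 71
= 24 / 71
= 0.3380

0.3380


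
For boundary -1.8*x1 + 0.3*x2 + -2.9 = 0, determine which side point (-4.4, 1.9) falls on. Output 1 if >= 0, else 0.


Compute -1.8 * -4.4 + 0.3 * 1.9 + -2.9
= 7.92 + 0.57 + -2.9
= 5.59
Since 5.59 >= 0, the point is on the positive side.

1


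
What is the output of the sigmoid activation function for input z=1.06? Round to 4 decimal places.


sigmoid(z) = 1 / (1 + exp(-z))
exp(-(1.06)) = exp(-1.06) = 0.3465
1 + 0.3465 = 1.3465
1 / 1.3465 = 0.7427

0.7427


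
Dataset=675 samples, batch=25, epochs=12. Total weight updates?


Iterations per epoch = 675 / 25 = 27
Total updates = iterations_per_epoch * epochs
= 27 * 12
= 324

324


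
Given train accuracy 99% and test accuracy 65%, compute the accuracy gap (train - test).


Gap = train_accuracy - test_accuracy
= 99 - 65
= 34%
This large gap strongly indicates overfitting.

34


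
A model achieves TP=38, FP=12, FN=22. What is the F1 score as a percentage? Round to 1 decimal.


Precision = TP / (TP + FP) = 38 / 50 = 0.76
Recall = TP / (TP + FN) = 38 / 60 = 0.6333
F1 = 2 * P * R / (P + R)
= 2 * 0.76 * 0.6333 / (0.76 + 0.6333)
= 0.9627 / 1.3933
= 0.6909
As percentage: 69.1%

69.1


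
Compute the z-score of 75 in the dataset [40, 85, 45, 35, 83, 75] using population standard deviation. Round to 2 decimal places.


Mean = (40 + 85 + 45 + 35 + 83 + 75) / 6 = 60.5
Variance = sum((x_i - mean)^2) / n = 437.9167
Std = sqrt(437.9167) = 20.9265
Z = (x - mean) / std
= (75 - 60.5) / 20.9265
= 14.5 / 20.9265
= 0.69

0.69


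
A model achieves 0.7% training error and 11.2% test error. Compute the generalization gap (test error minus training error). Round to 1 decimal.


Generalization gap = test_error - train_error
= 11.2 - 0.7
= 10.5%
A large gap suggests overfitting.

10.5


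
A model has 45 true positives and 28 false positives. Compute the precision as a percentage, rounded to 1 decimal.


Precision = TP / (TP + FP) * 100
= 45 / (45 + 28)
= 45 / 73
= 0.6164
= 61.6%

61.6


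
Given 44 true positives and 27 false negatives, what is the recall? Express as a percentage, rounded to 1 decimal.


Recall = TP / (TP + FN) * 100
= 44 / (44 + 27)
= 44 / 71
= 0.6197
= 62.0%

62.0


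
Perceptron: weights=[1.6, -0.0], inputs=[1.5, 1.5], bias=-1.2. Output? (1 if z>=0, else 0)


z = w . x + b
= 1.6*1.5 + -0.0*1.5 + -1.2
= 2.4 + -0.0 + -1.2
= 2.4 + -1.2
= 1.2
Since z = 1.2 >= 0, output = 1

1


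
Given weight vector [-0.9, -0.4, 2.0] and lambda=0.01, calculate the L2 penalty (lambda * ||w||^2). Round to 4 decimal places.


Squaring each weight:
(-0.9)^2 = 0.81
(-0.4)^2 = 0.16
2.0^2 = 4.0
Sum of squares = 4.97
Penalty = 0.01 * 4.97 = 0.0497

0.0497


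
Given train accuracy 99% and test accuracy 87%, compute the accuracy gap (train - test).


Gap = train_accuracy - test_accuracy
= 99 - 87
= 12%
This gap suggests the model is overfitting.

12


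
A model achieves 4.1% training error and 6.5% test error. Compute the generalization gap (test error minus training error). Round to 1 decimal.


Generalization gap = test_error - train_error
= 6.5 - 4.1
= 2.4%
A moderate gap.

2.4


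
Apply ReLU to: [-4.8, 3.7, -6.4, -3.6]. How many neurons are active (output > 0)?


ReLU(x) = max(0, x) for each element:
ReLU(-4.8) = 0
ReLU(3.7) = 3.7
ReLU(-6.4) = 0
ReLU(-3.6) = 0
Active neurons (>0): 1

1


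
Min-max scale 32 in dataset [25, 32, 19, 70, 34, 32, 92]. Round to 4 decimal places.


Min = 19, Max = 92
Range = 92 - 19 = 73
Scaled = (x - min) / (max - min)
= (32 - 19) / 73
= 13 / 73
= 0.1781

0.1781


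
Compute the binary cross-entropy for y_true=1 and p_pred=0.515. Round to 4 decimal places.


For y=1: Loss = -log(p)
= -log(0.515)
= -(-0.6636)
= 0.6636

0.6636


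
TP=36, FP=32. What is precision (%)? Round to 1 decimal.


Precision = TP / (TP + FP) * 100
= 36 / (36 + 32)
= 36 / 68
= 0.5294
= 52.9%

52.9


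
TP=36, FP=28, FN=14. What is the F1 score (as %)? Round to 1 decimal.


Precision = TP / (TP + FP) = 36 / 64 = 0.5625
Recall = TP / (TP + FN) = 36 / 50 = 0.72
F1 = 2 * P * R / (P + R)
= 2 * 0.5625 * 0.72 / (0.5625 + 0.72)
= 0.81 / 1.2825
= 0.6316
As percentage: 63.2%

63.2


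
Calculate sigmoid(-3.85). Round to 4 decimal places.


sigmoid(z) = 1 / (1 + exp(-z))
exp(-(-3.85)) = exp(3.85) = 46.9931
1 + 46.9931 = 47.9931
1 / 47.9931 = 0.0208

0.0208


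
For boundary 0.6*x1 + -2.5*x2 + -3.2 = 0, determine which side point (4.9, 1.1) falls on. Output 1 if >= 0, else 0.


Compute 0.6 * 4.9 + -2.5 * 1.1 + -3.2
= 2.94 + -2.75 + -3.2
= -3.01
Since -3.01 < 0, the point is on the negative side.

0


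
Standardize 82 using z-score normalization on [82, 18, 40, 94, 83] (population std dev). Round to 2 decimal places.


Mean = (82 + 18 + 40 + 94 + 83) / 5 = 63.4
Variance = sum((x_i - mean)^2) / n = 855.04
Std = sqrt(855.04) = 29.2411
Z = (x - mean) / std
= (82 - 63.4) / 29.2411
= 18.6 / 29.2411
= 0.64

0.64


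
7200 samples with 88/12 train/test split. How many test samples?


Train samples = 7200 * 88% = 6336
Test samples = 7200 - 6336
= 864

864


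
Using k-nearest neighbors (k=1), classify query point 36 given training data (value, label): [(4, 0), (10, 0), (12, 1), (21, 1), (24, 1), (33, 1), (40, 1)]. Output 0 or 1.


Distances from query 36:
Point 33 (class 1): distance = 3
K=1 nearest neighbors: classes = [1]
Votes for class 1: 1 / 1
Majority vote => class 1

1


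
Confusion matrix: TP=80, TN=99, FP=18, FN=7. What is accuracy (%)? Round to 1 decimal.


Accuracy = (TP + TN) / (TP + TN + FP + FN) * 100
= (80 + 99) / (80 + 99 + 18 + 7)
= 179 / 204
= 0.8775
= 87.7%

87.7


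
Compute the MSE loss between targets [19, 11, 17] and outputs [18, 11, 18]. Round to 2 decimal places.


Differences: [1, 0, -1]
Squared errors: [1, 0, 1]
Sum of squared errors = 2
MSE = 2 / 3 = 0.67

0.67


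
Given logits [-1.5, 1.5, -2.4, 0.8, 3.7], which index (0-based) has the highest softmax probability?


Softmax is a monotonic transformation, so it preserves the argmax.
We need to find the index of the maximum logit.
Index 0: -1.5
Index 1: 1.5
Index 2: -2.4
Index 3: 0.8
Index 4: 3.7
Maximum logit = 3.7 at index 4

4


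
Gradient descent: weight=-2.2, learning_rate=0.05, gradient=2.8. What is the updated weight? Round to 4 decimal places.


w_new = w_old - lr * gradient
= -2.2 - 0.05 * 2.8
= -2.2 - (0.14)
= -2.3400

-2.3400


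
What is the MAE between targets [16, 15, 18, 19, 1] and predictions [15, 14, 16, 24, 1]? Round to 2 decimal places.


Absolute errors: [1, 1, 2, 5, 0]
Sum of absolute errors = 9
MAE = 9 / 5 = 1.80

1.80


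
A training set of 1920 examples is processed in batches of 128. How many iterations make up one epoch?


Iterations per epoch = dataset_size / batch_size
= 1920 / 128
= 15

15


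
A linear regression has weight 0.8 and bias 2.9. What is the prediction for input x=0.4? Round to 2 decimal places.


y = 0.8 * 0.4 + (2.9)
= 0.32 + (2.9)
= 3.22

3.22


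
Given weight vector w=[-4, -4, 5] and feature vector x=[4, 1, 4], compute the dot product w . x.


Element-wise products:
-4 * 4 = -16
-4 * 1 = -4
5 * 4 = 20
Sum = -16 + -4 + 20
= 0

0


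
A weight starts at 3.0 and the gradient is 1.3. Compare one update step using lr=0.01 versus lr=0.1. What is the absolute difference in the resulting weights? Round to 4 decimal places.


With lr=0.01: w_new = 3.0 - 0.01 * 1.3 = 2.987
With lr=0.1: w_new = 3.0 - 0.1 * 1.3 = 2.87
Absolute difference = |2.987 - 2.87|
= 0.1170

0.1170


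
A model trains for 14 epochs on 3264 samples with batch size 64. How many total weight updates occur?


Iterations per epoch = 3264 / 64 = 51
Total updates = iterations_per_epoch * epochs
= 51 * 14
= 714

714


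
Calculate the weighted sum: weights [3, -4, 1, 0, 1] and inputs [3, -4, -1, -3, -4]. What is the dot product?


Element-wise products:
3 * 3 = 9
-4 * -4 = 16
1 * -1 = -1
0 * -3 = 0
1 * -4 = -4
Sum = 9 + 16 + -1 + 0 + -4
= 20

20


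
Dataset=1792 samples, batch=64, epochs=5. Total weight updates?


Iterations per epoch = 1792 / 64 = 28
Total updates = iterations_per_epoch * epochs
= 28 * 5
= 140

140


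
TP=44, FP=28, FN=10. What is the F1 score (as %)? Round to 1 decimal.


Precision = TP / (TP + FP) = 44 / 72 = 0.6111
Recall = TP / (TP + FN) = 44 / 54 = 0.8148
F1 = 2 * P * R / (P + R)
= 2 * 0.6111 * 0.8148 / (0.6111 + 0.8148)
= 0.9959 / 1.4259
= 0.6984
As percentage: 69.8%

69.8


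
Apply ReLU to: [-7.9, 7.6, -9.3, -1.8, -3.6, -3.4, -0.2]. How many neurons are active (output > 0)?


ReLU(x) = max(0, x) for each element:
ReLU(-7.9) = 0
ReLU(7.6) = 7.6
ReLU(-9.3) = 0
ReLU(-1.8) = 0
ReLU(-3.6) = 0
ReLU(-3.4) = 0
ReLU(-0.2) = 0
Active neurons (>0): 1

1


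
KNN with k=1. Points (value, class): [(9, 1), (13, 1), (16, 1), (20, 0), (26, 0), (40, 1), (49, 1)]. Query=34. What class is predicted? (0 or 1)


Distances from query 34:
Point 40 (class 1): distance = 6
K=1 nearest neighbors: classes = [1]
Votes for class 1: 1 / 1
Majority vote => class 1

1


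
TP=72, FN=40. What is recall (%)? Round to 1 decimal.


Recall = TP / (TP + FN) * 100
= 72 / (72 + 40)
= 72 / 112
= 0.6429
= 64.3%

64.3


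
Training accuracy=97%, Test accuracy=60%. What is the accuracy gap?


Gap = train_accuracy - test_accuracy
= 97 - 60
= 37%
This large gap strongly indicates overfitting.

37


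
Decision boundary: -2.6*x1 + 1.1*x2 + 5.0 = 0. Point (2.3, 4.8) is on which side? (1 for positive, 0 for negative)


Compute -2.6 * 2.3 + 1.1 * 4.8 + 5.0
= -5.98 + 5.28 + 5.0
= 4.3
Since 4.3 >= 0, the point is on the positive side.

1


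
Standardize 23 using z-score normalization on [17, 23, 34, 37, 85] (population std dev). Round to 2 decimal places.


Mean = (17 + 23 + 34 + 37 + 85) / 5 = 39.2
Variance = sum((x_i - mean)^2) / n = 576.96
Std = sqrt(576.96) = 24.02
Z = (x - mean) / std
= (23 - 39.2) / 24.02
= -16.2 / 24.02
= -0.67

-0.67


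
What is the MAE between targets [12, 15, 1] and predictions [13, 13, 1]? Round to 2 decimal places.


Absolute errors: [1, 2, 0]
Sum of absolute errors = 3
MAE = 3 / 3 = 1.00

1.00


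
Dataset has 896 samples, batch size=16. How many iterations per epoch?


Iterations per epoch = dataset_size / batch_size
= 896 / 16
= 56

56


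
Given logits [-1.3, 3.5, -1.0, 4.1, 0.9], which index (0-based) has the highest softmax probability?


Softmax is a monotonic transformation, so it preserves the argmax.
We need to find the index of the maximum logit.
Index 0: -1.3
Index 1: 3.5
Index 2: -1.0
Index 3: 4.1
Index 4: 0.9
Maximum logit = 4.1 at index 3

3


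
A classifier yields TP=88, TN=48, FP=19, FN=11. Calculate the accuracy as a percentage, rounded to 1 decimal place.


Accuracy = (TP + TN) / (TP + TN + FP + FN) * 100
= (88 + 48) / (88 + 48 + 19 + 11)
= 136 / 166
= 0.8193
= 81.9%

81.9


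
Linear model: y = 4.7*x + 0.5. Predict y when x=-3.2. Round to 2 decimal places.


y = 4.7 * -3.2 + (0.5)
= -15.04 + (0.5)
= -14.54

-14.54


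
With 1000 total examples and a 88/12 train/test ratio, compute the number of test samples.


Train samples = 1000 * 88% = 880
Test samples = 1000 - 880
= 120

120


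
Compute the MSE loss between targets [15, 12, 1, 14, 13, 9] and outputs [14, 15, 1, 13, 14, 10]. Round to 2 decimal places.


Differences: [1, -3, 0, 1, -1, -1]
Squared errors: [1, 9, 0, 1, 1, 1]
Sum of squared errors = 13
MSE = 13 / 6 = 2.17

2.17


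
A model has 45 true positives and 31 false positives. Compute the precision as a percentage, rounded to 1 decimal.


Precision = TP / (TP + FP) * 100
= 45 / (45 + 31)
= 45 / 76
= 0.5921
= 59.2%

59.2


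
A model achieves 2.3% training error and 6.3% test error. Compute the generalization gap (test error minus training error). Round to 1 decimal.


Generalization gap = test_error - train_error
= 6.3 - 2.3
= 4.0%
A moderate gap.

4.0


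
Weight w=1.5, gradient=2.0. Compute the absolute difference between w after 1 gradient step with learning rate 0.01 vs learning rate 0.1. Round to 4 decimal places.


With lr=0.01: w_new = 1.5 - 0.01 * 2.0 = 1.48
With lr=0.1: w_new = 1.5 - 0.1 * 2.0 = 1.3
Absolute difference = |1.48 - 1.3|
= 0.1800

0.1800


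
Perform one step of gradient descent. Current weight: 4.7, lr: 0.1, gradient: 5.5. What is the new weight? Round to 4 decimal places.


w_new = w_old - lr * gradient
= 4.7 - 0.1 * 5.5
= 4.7 - (0.55)
= 4.1500

4.1500


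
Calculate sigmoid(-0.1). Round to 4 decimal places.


sigmoid(z) = 1 / (1 + exp(-z))
exp(-(-0.1)) = exp(0.1) = 1.1052
1 + 1.1052 = 2.1052
1 / 2.1052 = 0.4750

0.4750


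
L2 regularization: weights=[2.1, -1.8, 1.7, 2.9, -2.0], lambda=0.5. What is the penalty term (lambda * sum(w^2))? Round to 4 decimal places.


Squaring each weight:
2.1^2 = 4.41
(-1.8)^2 = 3.24
1.7^2 = 2.89
2.9^2 = 8.41
(-2.0)^2 = 4.0
Sum of squares = 22.95
Penalty = 0.5 * 22.95 = 11.4750

11.4750


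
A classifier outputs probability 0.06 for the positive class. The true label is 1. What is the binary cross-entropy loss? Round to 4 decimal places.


For y=1: Loss = -log(p)
= -log(0.06)
= -(-2.8134)
= 2.8134

2.8134


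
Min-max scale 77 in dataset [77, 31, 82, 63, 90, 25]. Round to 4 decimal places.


Min = 25, Max = 90
Range = 90 - 25 = 65
Scaled = (x - min) / (max - min)
= (77 - 25) / 65
= 52 / 65
= 0.8000

0.8000


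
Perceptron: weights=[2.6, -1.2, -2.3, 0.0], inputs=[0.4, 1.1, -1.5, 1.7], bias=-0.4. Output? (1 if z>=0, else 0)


z = w . x + b
= 2.6*0.4 + -1.2*1.1 + -2.3*-1.5 + 0.0*1.7 + -0.4
= 1.04 + -1.32 + 3.45 + 0.0 + -0.4
= 3.17 + -0.4
= 2.77
Since z = 2.77 >= 0, output = 1

1


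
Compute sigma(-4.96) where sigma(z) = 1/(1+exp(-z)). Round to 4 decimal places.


sigmoid(z) = 1 / (1 + exp(-z))
exp(-(-4.96)) = exp(4.96) = 142.5938
1 + 142.5938 = 143.5938
1 / 143.5938 = 0.0070

0.0070


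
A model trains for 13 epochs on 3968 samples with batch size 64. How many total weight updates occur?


Iterations per epoch = 3968 / 64 = 62
Total updates = iterations_per_epoch * epochs
= 62 * 13
= 806

806


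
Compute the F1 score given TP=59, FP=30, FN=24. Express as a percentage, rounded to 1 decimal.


Precision = TP / (TP + FP) = 59 / 89 = 0.6629
Recall = TP / (TP + FN) = 59 / 83 = 0.7108
F1 = 2 * P * R / (P + R)
= 2 * 0.6629 * 0.7108 / (0.6629 + 0.7108)
= 0.9425 / 1.3738
= 0.686
As percentage: 68.6%

68.6


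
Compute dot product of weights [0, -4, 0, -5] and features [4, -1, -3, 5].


Element-wise products:
0 * 4 = 0
-4 * -1 = 4
0 * -3 = 0
-5 * 5 = -25
Sum = 0 + 4 + 0 + -25
= -21

-21


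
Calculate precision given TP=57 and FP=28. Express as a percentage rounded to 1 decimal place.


Precision = TP / (TP + FP) * 100
= 57 / (57 + 28)
= 57 / 85
= 0.6706
= 67.1%

67.1


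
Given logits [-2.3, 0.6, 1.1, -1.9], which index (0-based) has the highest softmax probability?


Softmax is a monotonic transformation, so it preserves the argmax.
We need to find the index of the maximum logit.
Index 0: -2.3
Index 1: 0.6
Index 2: 1.1
Index 3: -1.9
Maximum logit = 1.1 at index 2

2


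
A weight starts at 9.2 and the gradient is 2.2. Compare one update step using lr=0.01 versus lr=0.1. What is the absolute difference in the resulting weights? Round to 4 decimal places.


With lr=0.01: w_new = 9.2 - 0.01 * 2.2 = 9.178
With lr=0.1: w_new = 9.2 - 0.1 * 2.2 = 8.98
Absolute difference = |9.178 - 8.98|
= 0.1980

0.1980


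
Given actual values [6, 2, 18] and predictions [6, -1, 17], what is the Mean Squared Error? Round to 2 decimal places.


Differences: [0, 3, 1]
Squared errors: [0, 9, 1]
Sum of squared errors = 10
MSE = 10 / 3 = 3.33

3.33


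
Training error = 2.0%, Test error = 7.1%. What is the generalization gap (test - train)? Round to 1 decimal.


Generalization gap = test_error - train_error
= 7.1 - 2.0
= 5.1%
A moderate gap.

5.1


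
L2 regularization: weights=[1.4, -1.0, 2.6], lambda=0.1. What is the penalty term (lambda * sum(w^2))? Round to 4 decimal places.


Squaring each weight:
1.4^2 = 1.96
(-1.0)^2 = 1.0
2.6^2 = 6.76
Sum of squares = 9.72
Penalty = 0.1 * 9.72 = 0.9720

0.9720


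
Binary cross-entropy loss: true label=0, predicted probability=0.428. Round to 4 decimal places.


For y=0: Loss = -log(1-p)
= -log(1 - 0.428)
= -log(0.572)
= -(-0.5586)
= 0.5586

0.5586


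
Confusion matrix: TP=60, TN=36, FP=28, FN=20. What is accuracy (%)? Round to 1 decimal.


Accuracy = (TP + TN) / (TP + TN + FP + FN) * 100
= (60 + 36) / (60 + 36 + 28 + 20)
= 96 / 144
= 0.6667
= 66.7%

66.7


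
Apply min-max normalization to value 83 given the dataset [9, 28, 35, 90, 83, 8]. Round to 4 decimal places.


Min = 8, Max = 90
Range = 90 - 8 = 82
Scaled = (x - min) / (max - min)
= (83 - 8) / 82
= 75 / 82
= 0.9146

0.9146


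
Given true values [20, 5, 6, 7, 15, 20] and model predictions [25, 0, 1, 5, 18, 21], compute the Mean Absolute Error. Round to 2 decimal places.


Absolute errors: [5, 5, 5, 2, 3, 1]
Sum of absolute errors = 21
MAE = 21 / 6 = 3.50

3.50


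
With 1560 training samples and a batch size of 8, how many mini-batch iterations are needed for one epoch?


Iterations per epoch = dataset_size / batch_size
= 1560 / 8
= 195

195


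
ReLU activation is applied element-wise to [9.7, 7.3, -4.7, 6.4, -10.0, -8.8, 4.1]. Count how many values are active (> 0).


ReLU(x) = max(0, x) for each element:
ReLU(9.7) = 9.7
ReLU(7.3) = 7.3
ReLU(-4.7) = 0
ReLU(6.4) = 6.4
ReLU(-10.0) = 0
ReLU(-8.8) = 0
ReLU(4.1) = 4.1
Active neurons (>0): 4

4


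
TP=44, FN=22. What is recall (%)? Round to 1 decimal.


Recall = TP / (TP + FN) * 100
= 44 / (44 + 22)
= 44 / 66
= 0.6667
= 66.7%

66.7


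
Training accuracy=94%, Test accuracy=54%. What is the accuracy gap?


Gap = train_accuracy - test_accuracy
= 94 - 54
= 40%
This large gap strongly indicates overfitting.

40


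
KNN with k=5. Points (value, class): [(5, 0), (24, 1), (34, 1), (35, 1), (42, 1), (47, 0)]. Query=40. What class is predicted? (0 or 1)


Distances from query 40:
Point 42 (class 1): distance = 2
Point 35 (class 1): distance = 5
Point 34 (class 1): distance = 6
Point 47 (class 0): distance = 7
Point 24 (class 1): distance = 16
K=5 nearest neighbors: classes = [1, 1, 1, 0, 1]
Votes for class 1: 4 / 5
Majority vote => class 1

1


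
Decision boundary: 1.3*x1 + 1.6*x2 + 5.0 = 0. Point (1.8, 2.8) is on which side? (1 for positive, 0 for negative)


Compute 1.3 * 1.8 + 1.6 * 2.8 + 5.0
= 2.34 + 4.48 + 5.0
= 11.82
Since 11.82 >= 0, the point is on the positive side.

1


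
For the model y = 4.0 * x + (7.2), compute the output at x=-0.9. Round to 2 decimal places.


y = 4.0 * -0.9 + (7.2)
= -3.6 + (7.2)
= 3.60

3.60


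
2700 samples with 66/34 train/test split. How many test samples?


Train samples = 2700 * 66% = 1782
Test samples = 2700 - 1782
= 918

918


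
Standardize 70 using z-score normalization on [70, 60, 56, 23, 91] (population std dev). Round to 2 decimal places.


Mean = (70 + 60 + 56 + 23 + 91) / 5 = 60.0
Variance = sum((x_i - mean)^2) / n = 489.2
Std = sqrt(489.2) = 22.1179
Z = (x - mean) / std
= (70 - 60.0) / 22.1179
= 10.0 / 22.1179
= 0.45

0.45


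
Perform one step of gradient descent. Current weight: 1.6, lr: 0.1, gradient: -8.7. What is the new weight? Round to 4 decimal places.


w_new = w_old - lr * gradient
= 1.6 - 0.1 * -8.7
= 1.6 - (-0.87)
= 2.4700

2.4700


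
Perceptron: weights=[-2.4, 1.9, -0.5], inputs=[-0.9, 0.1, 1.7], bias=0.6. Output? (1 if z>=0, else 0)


z = w . x + b
= -2.4*-0.9 + 1.9*0.1 + -0.5*1.7 + 0.6
= 2.16 + 0.19 + -0.85 + 0.6
= 1.5 + 0.6
= 2.1
Since z = 2.1 >= 0, output = 1

1


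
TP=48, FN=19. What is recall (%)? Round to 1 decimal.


Recall = TP / (TP + FN) * 100
= 48 / (48 + 19)
= 48 / 67
= 0.7164
= 71.6%

71.6


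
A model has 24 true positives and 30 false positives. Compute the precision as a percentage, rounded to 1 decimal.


Precision = TP / (TP + FP) * 100
= 24 / (24 + 30)
= 24 / 54
= 0.4444
= 44.4%

44.4


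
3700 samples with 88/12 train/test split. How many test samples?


Train samples = 3700 * 88% = 3256
Test samples = 3700 - 3256
= 444

444


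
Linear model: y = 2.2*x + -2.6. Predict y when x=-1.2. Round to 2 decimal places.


y = 2.2 * -1.2 + (-2.6)
= -2.64 + (-2.6)
= -5.24

-5.24


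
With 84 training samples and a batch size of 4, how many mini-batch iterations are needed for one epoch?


Iterations per epoch = dataset_size / batch_size
= 84 / 4
= 21

21


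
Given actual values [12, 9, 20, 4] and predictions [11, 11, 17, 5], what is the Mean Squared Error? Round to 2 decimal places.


Differences: [1, -2, 3, -1]
Squared errors: [1, 4, 9, 1]
Sum of squared errors = 15
MSE = 15 / 4 = 3.75

3.75


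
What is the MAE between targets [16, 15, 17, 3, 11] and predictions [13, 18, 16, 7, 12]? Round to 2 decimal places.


Absolute errors: [3, 3, 1, 4, 1]
Sum of absolute errors = 12
MAE = 12 / 5 = 2.40

2.40


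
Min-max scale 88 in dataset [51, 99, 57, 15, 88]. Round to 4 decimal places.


Min = 15, Max = 99
Range = 99 - 15 = 84
Scaled = (x - min) / (max - min)
= (88 - 15) / 84
= 73 / 84
= 0.8690

0.8690


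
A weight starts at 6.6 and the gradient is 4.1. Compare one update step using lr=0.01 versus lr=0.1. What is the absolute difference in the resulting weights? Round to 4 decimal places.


With lr=0.01: w_new = 6.6 - 0.01 * 4.1 = 6.559
With lr=0.1: w_new = 6.6 - 0.1 * 4.1 = 6.19
Absolute difference = |6.559 - 6.19|
= 0.3690

0.3690


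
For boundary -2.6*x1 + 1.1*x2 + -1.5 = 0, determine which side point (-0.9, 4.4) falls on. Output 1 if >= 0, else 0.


Compute -2.6 * -0.9 + 1.1 * 4.4 + -1.5
= 2.34 + 4.84 + -1.5
= 5.68
Since 5.68 >= 0, the point is on the positive side.

1


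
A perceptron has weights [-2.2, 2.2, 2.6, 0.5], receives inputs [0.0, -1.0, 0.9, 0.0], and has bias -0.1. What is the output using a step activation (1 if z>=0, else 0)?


z = w . x + b
= -2.2*0.0 + 2.2*-1.0 + 2.6*0.9 + 0.5*0.0 + -0.1
= -0.0 + -2.2 + 2.34 + 0.0 + -0.1
= 0.14 + -0.1
= 0.04
Since z = 0.04 >= 0, output = 1

1


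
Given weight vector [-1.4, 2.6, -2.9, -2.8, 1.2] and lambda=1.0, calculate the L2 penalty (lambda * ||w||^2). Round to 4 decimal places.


Squaring each weight:
(-1.4)^2 = 1.96
2.6^2 = 6.76
(-2.9)^2 = 8.41
(-2.8)^2 = 7.84
1.2^2 = 1.44
Sum of squares = 26.41
Penalty = 1.0 * 26.41 = 26.4100

26.4100


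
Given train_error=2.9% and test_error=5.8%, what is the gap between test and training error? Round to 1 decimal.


Generalization gap = test_error - train_error
= 5.8 - 2.9
= 2.9%
A moderate gap.

2.9


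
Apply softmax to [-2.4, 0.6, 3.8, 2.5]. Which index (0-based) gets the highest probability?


Softmax is a monotonic transformation, so it preserves the argmax.
We need to find the index of the maximum logit.
Index 0: -2.4
Index 1: 0.6
Index 2: 3.8
Index 3: 2.5
Maximum logit = 3.8 at index 2

2


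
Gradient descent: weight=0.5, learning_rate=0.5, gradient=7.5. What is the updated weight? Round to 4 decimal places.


w_new = w_old - lr * gradient
= 0.5 - 0.5 * 7.5
= 0.5 - (3.75)
= -3.2500

-3.2500


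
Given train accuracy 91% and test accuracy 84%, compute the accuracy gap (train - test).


Gap = train_accuracy - test_accuracy
= 91 - 84
= 7%
This moderate gap may indicate mild overfitting.

7


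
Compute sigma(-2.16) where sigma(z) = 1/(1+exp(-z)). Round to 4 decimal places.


sigmoid(z) = 1 / (1 + exp(-z))
exp(-(-2.16)) = exp(2.16) = 8.6711
1 + 8.6711 = 9.6711
1 / 9.6711 = 0.1034

0.1034


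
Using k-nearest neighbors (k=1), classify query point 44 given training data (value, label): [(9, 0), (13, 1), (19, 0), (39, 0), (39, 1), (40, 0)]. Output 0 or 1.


Distances from query 44:
Point 40 (class 0): distance = 4
K=1 nearest neighbors: classes = [0]
Votes for class 1: 0 / 1
Majority vote => class 0

0


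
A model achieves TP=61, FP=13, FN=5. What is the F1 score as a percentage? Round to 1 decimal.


Precision = TP / (TP + FP) = 61 / 74 = 0.8243
Recall = TP / (TP + FN) = 61 / 66 = 0.9242
F1 = 2 * P * R / (P + R)
= 2 * 0.8243 * 0.9242 / (0.8243 + 0.9242)
= 1.5238 / 1.7486
= 0.8714
As percentage: 87.1%

87.1


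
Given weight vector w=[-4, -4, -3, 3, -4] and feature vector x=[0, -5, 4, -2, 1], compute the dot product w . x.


Element-wise products:
-4 * 0 = 0
-4 * -5 = 20
-3 * 4 = -12
3 * -2 = -6
-4 * 1 = -4
Sum = 0 + 20 + -12 + -6 + -4
= -2

-2


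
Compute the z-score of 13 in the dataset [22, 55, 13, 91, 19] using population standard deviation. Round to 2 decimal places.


Mean = (22 + 55 + 13 + 91 + 19) / 5 = 40.0
Variance = sum((x_i - mean)^2) / n = 864.0
Std = sqrt(864.0) = 29.3939
Z = (x - mean) / std
= (13 - 40.0) / 29.3939
= -27.0 / 29.3939
= -0.92

-0.92


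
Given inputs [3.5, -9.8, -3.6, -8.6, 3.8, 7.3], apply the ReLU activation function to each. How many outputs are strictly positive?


ReLU(x) = max(0, x) for each element:
ReLU(3.5) = 3.5
ReLU(-9.8) = 0
ReLU(-3.6) = 0
ReLU(-8.6) = 0
ReLU(3.8) = 3.8
ReLU(7.3) = 7.3
Active neurons (>0): 3

3


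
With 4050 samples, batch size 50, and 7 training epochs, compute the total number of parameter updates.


Iterations per epoch = 4050 / 50 = 81
Total updates = iterations_per_epoch * epochs
= 81 * 7
= 567

567


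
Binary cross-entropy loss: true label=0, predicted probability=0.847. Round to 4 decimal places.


For y=0: Loss = -log(1-p)
= -log(1 - 0.847)
= -log(0.153)
= -(-1.8773)
= 1.8773

1.8773


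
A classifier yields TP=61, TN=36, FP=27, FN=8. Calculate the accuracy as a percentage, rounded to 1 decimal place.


Accuracy = (TP + TN) / (TP + TN + FP + FN) * 100
= (61 + 36) / (61 + 36 + 27 + 8)
= 97 / 132
= 0.7348
= 73.5%

73.5


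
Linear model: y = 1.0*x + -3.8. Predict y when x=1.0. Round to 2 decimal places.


y = 1.0 * 1.0 + (-3.8)
= 1.0 + (-3.8)
= -2.80

-2.80


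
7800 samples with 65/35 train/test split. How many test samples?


Train samples = 7800 * 65% = 5070
Test samples = 7800 - 5070
= 2730

2730


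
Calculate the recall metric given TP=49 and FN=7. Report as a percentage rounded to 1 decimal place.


Recall = TP / (TP + FN) * 100
= 49 / (49 + 7)
= 49 / 56
= 0.875
= 87.5%

87.5


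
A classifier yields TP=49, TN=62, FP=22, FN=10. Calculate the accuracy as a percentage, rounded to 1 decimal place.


Accuracy = (TP + TN) / (TP + TN + FP + FN) * 100
= (49 + 62) / (49 + 62 + 22 + 10)
= 111 / 143
= 0.7762
= 77.6%

77.6


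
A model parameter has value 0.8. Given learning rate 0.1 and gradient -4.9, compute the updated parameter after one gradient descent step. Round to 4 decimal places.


w_new = w_old - lr * gradient
= 0.8 - 0.1 * -4.9
= 0.8 - (-0.49)
= 1.2900

1.2900


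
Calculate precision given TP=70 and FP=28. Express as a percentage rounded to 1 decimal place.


Precision = TP / (TP + FP) * 100
= 70 / (70 + 28)
= 70 / 98
= 0.7143
= 71.4%

71.4


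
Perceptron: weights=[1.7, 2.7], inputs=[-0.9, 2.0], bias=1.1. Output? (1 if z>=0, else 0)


z = w . x + b
= 1.7*-0.9 + 2.7*2.0 + 1.1
= -1.53 + 5.4 + 1.1
= 3.87 + 1.1
= 4.97
Since z = 4.97 >= 0, output = 1

1


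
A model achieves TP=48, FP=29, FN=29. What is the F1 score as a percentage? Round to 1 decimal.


Precision = TP / (TP + FP) = 48 / 77 = 0.6234
Recall = TP / (TP + FN) = 48 / 77 = 0.6234
F1 = 2 * P * R / (P + R)
= 2 * 0.6234 * 0.6234 / (0.6234 + 0.6234)
= 0.7772 / 1.2468
= 0.6234
As percentage: 62.3%

62.3


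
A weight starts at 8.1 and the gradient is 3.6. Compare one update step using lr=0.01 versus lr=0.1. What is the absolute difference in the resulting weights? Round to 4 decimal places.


With lr=0.01: w_new = 8.1 - 0.01 * 3.6 = 8.064
With lr=0.1: w_new = 8.1 - 0.1 * 3.6 = 7.74
Absolute difference = |8.064 - 7.74|
= 0.3240

0.3240


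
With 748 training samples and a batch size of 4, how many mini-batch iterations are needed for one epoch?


Iterations per epoch = dataset_size / batch_size
= 748 / 4
= 187

187


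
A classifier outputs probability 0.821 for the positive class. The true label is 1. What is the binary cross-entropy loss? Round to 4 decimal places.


For y=1: Loss = -log(p)
= -log(0.821)
= -(-0.1972)
= 0.1972

0.1972


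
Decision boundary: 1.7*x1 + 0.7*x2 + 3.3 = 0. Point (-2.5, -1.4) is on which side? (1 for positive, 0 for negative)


Compute 1.7 * -2.5 + 0.7 * -1.4 + 3.3
= -4.25 + -0.98 + 3.3
= -1.93
Since -1.93 < 0, the point is on the negative side.

0


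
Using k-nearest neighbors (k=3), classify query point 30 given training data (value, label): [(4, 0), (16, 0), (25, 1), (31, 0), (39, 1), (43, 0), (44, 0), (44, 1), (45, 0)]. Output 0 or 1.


Distances from query 30:
Point 31 (class 0): distance = 1
Point 25 (class 1): distance = 5
Point 39 (class 1): distance = 9
K=3 nearest neighbors: classes = [0, 1, 1]
Votes for class 1: 2 / 3
Majority vote => class 1

1


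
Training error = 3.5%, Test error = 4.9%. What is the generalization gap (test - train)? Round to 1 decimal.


Generalization gap = test_error - train_error
= 4.9 - 3.5
= 1.4%
A small gap suggests good generalization.

1.4


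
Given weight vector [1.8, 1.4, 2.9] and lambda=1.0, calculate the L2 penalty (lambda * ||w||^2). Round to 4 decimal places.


Squaring each weight:
1.8^2 = 3.24
1.4^2 = 1.96
2.9^2 = 8.41
Sum of squares = 13.61
Penalty = 1.0 * 13.61 = 13.6100

13.6100


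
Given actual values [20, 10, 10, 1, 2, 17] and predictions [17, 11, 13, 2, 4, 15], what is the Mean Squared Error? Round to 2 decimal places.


Differences: [3, -1, -3, -1, -2, 2]
Squared errors: [9, 1, 9, 1, 4, 4]
Sum of squared errors = 28
MSE = 28 / 6 = 4.67

4.67


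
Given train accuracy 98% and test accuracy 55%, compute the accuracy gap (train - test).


Gap = train_accuracy - test_accuracy
= 98 - 55
= 43%
This large gap strongly indicates overfitting.

43


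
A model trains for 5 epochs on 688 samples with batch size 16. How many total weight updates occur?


Iterations per epoch = 688 / 16 = 43
Total updates = iterations_per_epoch * epochs
= 43 * 5
= 215

215


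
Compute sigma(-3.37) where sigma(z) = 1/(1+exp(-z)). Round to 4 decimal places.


sigmoid(z) = 1 / (1 + exp(-z))
exp(-(-3.37)) = exp(3.37) = 29.0785
1 + 29.0785 = 30.0785
1 / 30.0785 = 0.0332

0.0332


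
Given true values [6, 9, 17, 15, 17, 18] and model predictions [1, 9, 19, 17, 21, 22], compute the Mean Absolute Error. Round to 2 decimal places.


Absolute errors: [5, 0, 2, 2, 4, 4]
Sum of absolute errors = 17
MAE = 17 / 6 = 2.83

2.83


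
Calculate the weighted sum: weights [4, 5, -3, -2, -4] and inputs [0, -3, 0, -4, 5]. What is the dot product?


Element-wise products:
4 * 0 = 0
5 * -3 = -15
-3 * 0 = 0
-2 * -4 = 8
-4 * 5 = -20
Sum = 0 + -15 + 0 + 8 + -20
= -27

-27


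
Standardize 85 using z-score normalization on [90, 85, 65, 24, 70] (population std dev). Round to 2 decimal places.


Mean = (90 + 85 + 65 + 24 + 70) / 5 = 66.8
Variance = sum((x_i - mean)^2) / n = 542.96
Std = sqrt(542.96) = 23.3015
Z = (x - mean) / std
= (85 - 66.8) / 23.3015
= 18.2 / 23.3015
= 0.78

0.78


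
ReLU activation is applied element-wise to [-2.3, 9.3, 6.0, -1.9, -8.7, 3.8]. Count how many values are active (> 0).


ReLU(x) = max(0, x) for each element:
ReLU(-2.3) = 0
ReLU(9.3) = 9.3
ReLU(6.0) = 6.0
ReLU(-1.9) = 0
ReLU(-8.7) = 0
ReLU(3.8) = 3.8
Active neurons (>0): 3

3


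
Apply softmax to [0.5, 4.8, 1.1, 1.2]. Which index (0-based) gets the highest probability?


Softmax is a monotonic transformation, so it preserves the argmax.
We need to find the index of the maximum logit.
Index 0: 0.5
Index 1: 4.8
Index 2: 1.1
Index 3: 1.2
Maximum logit = 4.8 at index 1

1


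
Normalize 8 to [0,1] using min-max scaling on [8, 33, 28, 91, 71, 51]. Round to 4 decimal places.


Min = 8, Max = 91
Range = 91 - 8 = 83
Scaled = (x - min) / (max - min)
= (8 - 8) / 83
= 0 / 83
= 0.0000

0.0000


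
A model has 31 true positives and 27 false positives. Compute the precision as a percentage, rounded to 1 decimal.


Precision = TP / (TP + FP) * 100
= 31 / (31 + 27)
= 31 / 58
= 0.5345
= 53.4%

53.4


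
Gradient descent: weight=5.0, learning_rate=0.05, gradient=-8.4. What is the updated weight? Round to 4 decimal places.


w_new = w_old - lr * gradient
= 5.0 - 0.05 * -8.4
= 5.0 - (-0.42)
= 5.4200

5.4200


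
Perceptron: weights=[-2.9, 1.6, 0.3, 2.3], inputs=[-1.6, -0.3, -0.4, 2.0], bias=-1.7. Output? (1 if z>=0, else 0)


z = w . x + b
= -2.9*-1.6 + 1.6*-0.3 + 0.3*-0.4 + 2.3*2.0 + -1.7
= 4.64 + -0.48 + -0.12 + 4.6 + -1.7
= 8.64 + -1.7
= 6.94
Since z = 6.94 >= 0, output = 1

1


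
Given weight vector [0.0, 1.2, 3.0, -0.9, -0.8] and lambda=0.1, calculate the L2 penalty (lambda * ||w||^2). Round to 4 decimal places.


Squaring each weight:
0.0^2 = 0.0
1.2^2 = 1.44
3.0^2 = 9.0
(-0.9)^2 = 0.81
(-0.8)^2 = 0.64
Sum of squares = 11.89
Penalty = 0.1 * 11.89 = 1.1890

1.1890


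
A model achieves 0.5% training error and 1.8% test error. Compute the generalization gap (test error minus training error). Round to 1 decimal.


Generalization gap = test_error - train_error
= 1.8 - 0.5
= 1.3%
A small gap suggests good generalization.

1.3
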